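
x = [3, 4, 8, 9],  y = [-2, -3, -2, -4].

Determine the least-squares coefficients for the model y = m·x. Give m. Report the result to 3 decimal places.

Entries of AᵀA: Σx·x = 170.
Moment sums: Σx·y = -70.
So AᵀA·[m]ᵀ = Aᵀy: [[170]]·[m]ᵀ = [-70]ᵀ.
m = (-70)/170 = -0.411765.

m = -0.412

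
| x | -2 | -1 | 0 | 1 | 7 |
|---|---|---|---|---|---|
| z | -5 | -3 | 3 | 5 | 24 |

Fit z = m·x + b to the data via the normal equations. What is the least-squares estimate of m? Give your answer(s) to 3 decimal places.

m = 3.240

From the data, Σx·x = 55, Σx = 5, Σ1 = 5.
And Σx·z = 186, Σz = 24.
So AᵀA·[m, b]ᵀ = Aᵀz: [[55, 5]; [5, 5]]·[m, b]ᵀ = [186, 24]ᵀ.
Determinant 55·5 − 5² = 250.
m = (186·5 − 5·24)/250 = 81/25; b = (55·24 − 5·186)/250 = 39/25.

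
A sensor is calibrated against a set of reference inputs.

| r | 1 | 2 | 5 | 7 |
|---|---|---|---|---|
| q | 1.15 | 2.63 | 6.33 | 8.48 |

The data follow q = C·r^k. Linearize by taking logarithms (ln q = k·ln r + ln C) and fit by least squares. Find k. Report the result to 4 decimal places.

Let Y = ln q. Fitting Y = k·ln r + ln C by least squares:
Σln r = 4.2485, Σ(ln r)² = 6.8573, Σln q = 5.0898, Σln r·ln q = 7.8000.
Equations: 6.8573·k + 4.2485·ln C = 7.8000;  4.2485·k + 4·ln C = 5.0898.
Solving (det = 9.3795): k = 1.02095, ln C = 0.18807.

k = 1.0209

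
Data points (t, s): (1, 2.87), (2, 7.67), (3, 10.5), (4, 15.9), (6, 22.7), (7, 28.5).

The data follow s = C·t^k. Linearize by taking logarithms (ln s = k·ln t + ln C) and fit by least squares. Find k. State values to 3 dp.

Taking logs, ln s = k·ln t + ln C, so regress ln s on ln t.
Σln t = 6.9157, Σ(ln t)² = 10.6062, Σln s = 14.6816, Σln t·ln s = 19.9435.
Equations: 10.6062·k + 6.9157·ln C = 19.9435;  6.9157·k + 6·ln C = 14.6816.
Solving (det = 15.8099): k = 1.14657, ln C = 1.12538.

k = 1.147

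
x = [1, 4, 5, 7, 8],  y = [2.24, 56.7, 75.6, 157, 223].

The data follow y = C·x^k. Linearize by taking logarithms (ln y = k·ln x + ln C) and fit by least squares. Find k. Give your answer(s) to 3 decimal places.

Let Y = ln y. Fitting Y = k·ln x + ln C by least squares:
AᵀA = [[12.6227, 7.0211]; [7.0211, 5]], rhs = [33.6420, 19.6331]ᵀ  (here Σln x = 7.0211, Σ(ln x)² = 12.6227, Σln y = 19.6331, Σln x·ln y = 33.6420).
Δ = 12.6227·5 − (7.0211)² = 13.8181; k = (33.6420·5 − 7.0211·19.6331)/13.8181 = 2.19742, ln C = (12.6227·19.6331 − 7.0211·33.6420)/13.8181 = 0.84097.

k = 2.197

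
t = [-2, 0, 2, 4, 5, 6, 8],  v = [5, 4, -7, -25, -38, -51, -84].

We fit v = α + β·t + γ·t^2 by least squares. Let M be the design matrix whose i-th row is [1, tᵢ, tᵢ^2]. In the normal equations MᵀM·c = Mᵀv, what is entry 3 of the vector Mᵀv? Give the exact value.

Entry 3 ↔ basis t^2, so (Mᵀv)_{3} = Σᵢ (t^2)·vᵢ = (4)·(5) + (0)·(4) + (4)·(-7) + (16)·(-25) + (25)·(-38) + (36)·(-51) + (64)·(-84) = -8570.

-8570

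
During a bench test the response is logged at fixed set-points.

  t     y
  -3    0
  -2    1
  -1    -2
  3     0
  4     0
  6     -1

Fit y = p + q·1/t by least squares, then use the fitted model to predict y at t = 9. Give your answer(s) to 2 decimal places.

Forming XᵀX = [[6, -13/12]; [-13/12, 25/16]] and Xᵀy = [-2, 4/3]ᵀ gives XᵀX·[p, q]ᵀ = Xᵀy.
det = 6·(25/16) − (-13/12)² = 1181/144.
p = ((-2)·(25/16) − (-13/12)·(4/3))/(1181/144) = -242/1181; q = (6·(4/3) − (-13/12)·(-2))/(1181/144) = 840/1181.
At t = 9: ŷ = (-242/1181)·(1) + (840/1181)·(1/9) = -446/3543.

ŷ = -0.13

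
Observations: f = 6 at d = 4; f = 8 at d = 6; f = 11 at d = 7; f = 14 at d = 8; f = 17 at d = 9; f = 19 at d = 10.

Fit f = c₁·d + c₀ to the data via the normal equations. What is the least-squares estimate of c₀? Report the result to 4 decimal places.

The normal equations are: 346·c₁ + 44·c₀ = 604;  44·c₁ + 6·c₀ = 75.
(Σd·d = 346, Σd = 44, Σ1 = 6, Σd·f = 604, Σf = 75.)
Δ = 346·6 − 44² = 140.
c₁ = (604·6 − 44·75)/140 = 81/35; c₀ = (346·75 − 44·604)/140 = -313/70.

c₀ = -4.4714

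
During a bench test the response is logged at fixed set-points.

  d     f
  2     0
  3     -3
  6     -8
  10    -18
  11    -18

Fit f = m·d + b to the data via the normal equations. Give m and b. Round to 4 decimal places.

The normal system XᵀX·[m, b]ᵀ = Xᵀf is [[270, 32]; [32, 5]]·[m, b]ᵀ = [-435, -47]ᵀ.
det = 270·5 − 32² = 326.
m = ((-435)·5 − 32·(-47))/326 = -671/326; b = (270·(-47) − 32·(-435))/326 = 615/163.

m = -2.0583, b = 3.7730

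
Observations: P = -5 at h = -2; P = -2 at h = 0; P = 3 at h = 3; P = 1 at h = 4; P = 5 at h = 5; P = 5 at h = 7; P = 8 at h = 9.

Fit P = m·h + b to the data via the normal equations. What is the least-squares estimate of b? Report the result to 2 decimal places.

b = -2.08

Compute the Gram sums: Σh·h = 184, Σh = 26, Σ1 = 7.
And Σh·P = 155, ΣP = 15.
Normal equations: [[184, 26]; [26, 7]]·[m, b]ᵀ = [155, 15]ᵀ.
det = 184·7 − 26² = 612.
m = (155·7 − 26·15)/612 = 695/612; b = (184·15 − 26·155)/612 = -635/306.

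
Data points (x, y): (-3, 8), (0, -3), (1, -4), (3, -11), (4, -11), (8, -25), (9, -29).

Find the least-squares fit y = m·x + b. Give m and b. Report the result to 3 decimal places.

m = -2.979, b = -1.351

The normal system AᵀA·[m, b]ᵀ = Aᵀy is [[180, 22]; [22, 7]]·[m, b]ᵀ = [-566, -75]ᵀ.
Determinant 180·7 − 22² = 776.
m = ((-566)·7 − 22·(-75))/776 = -289/97; b = (180·(-75) − 22·(-566))/776 = -131/97.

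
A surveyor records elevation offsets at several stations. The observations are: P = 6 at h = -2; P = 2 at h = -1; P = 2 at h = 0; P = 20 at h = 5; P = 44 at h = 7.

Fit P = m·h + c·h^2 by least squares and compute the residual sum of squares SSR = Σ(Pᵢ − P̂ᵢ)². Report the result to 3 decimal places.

From the data, Σh·h = 79, Σh·h^2 = 459, Σh^2·h^2 = 3043.
And Σh·P = 394, Σh^2·P = 2682.
det = 79·3043 − 459² = 29716.
m = (394·3043 − 459·2682)/29716 = -472/437; c = (79·2682 − 459·394)/29716 = 7758/7429.
Residuals: -2506/7429, -924/7429, 2, -5250/7429, 2902/7429; SSR = 35520/7429.

SSR = 4.781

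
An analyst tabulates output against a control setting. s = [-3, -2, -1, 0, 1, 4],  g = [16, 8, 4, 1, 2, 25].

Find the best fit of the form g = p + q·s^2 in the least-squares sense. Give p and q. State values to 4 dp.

From the data, Σ1 = 6, Σs^2 = 31, Σs^2·s^2 = 355.
Moment sums: Σg = 56, Σs^2·g = 582.
Normal equations: [[6, 31]; [31, 355]]·[p, q]ᵀ = [56, 582]ᵀ.
det = 6·355 − 31² = 1169.
p = (56·355 − 31·582)/1169 = 1838/1169; q = (6·582 − 31·56)/1169 = 1756/1169.

p = 1.5723, q = 1.5021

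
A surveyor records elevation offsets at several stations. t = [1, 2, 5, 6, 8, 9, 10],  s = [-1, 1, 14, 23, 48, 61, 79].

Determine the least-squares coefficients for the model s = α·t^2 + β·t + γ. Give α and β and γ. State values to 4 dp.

From the data, Σt^2·t^2 = 22595, Σt^2·t = 2591, Σt^2 = 311, Σt·t = 311, Σt = 41, Σ1 = 7.
Moment sums: Σt^2·s = 17094, Σt·s = 1932, Σs = 225.
Inverting the 3×3 Gram matrix, [α, β, γ]ᵀ = [35437/34934, -82021/34934, 14436/17467]ᵀ.

α = 1.0144, β = -2.3479, γ = 0.8265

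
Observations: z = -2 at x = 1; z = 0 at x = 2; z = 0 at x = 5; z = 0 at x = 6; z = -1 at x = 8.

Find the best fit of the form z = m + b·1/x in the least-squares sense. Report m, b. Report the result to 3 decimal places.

m = 0.086, b = -1.722

Setting ∂/∂m … = 0 gives: 5·m + (239/120)·b = -3;  (239/120)·m + (19201/14400)·b = -17/8.
(Σ1 = 5, Σ1/x = 239/120, Σ1/x·1/x = 19201/14400, Σz = -3, Σ1/x·z = -17/8.)
Determinant 5·(19201/14400) − (239/120)² = 9721/3600.
m = ((-3)·(19201/14400) − (239/120)·(-17/8))/(9721/3600) = 1671/19442; b = (5·(-17/8) − (239/120)·(-3))/(9721/3600) = -16740/9721.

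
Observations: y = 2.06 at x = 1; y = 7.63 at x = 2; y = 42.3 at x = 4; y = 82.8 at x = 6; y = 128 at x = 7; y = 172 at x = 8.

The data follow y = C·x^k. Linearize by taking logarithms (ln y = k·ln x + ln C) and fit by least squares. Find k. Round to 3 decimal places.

With ln yᵢ as the transformed response and ln xᵢ as the regressor:
Σln x = 7.8966, Σ(ln x)² = 13.7233, Σln y = 20.9155, Σln x·ln y = 34.6586.
Equations: 13.7233·k + 7.8966·ln C = 34.6586;  7.8966·k + 6·ln C = 20.9155.
Solving (det = 19.9843): k = 2.14123, ln C = 0.66786.

k = 2.141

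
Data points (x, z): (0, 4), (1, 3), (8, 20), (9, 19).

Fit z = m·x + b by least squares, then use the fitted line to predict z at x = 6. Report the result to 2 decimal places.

ẑ = 14.43

Normal-equation sums: Σx·x = 146, Σx = 18, Σ1 = 4.
And Σx·z = 334, Σz = 46.
Determinant 146·4 − 18² = 260.
m = (334·4 − 18·46)/260 = 127/65; b = (146·46 − 18·334)/260 = 176/65.
At x = 6: ẑ = (127/65)·(6) + (176/65)·(1) = 938/65.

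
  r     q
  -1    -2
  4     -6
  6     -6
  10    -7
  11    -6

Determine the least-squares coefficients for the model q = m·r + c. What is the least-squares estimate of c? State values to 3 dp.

c = -3.357

Entries of MᵀM: Σr·r = 274, Σr = 30, Σ1 = 5.
And Σr·q = -194, Σq = -27.
MᵀM·[m, c]ᵀ = Mᵀq becomes [[274, 30]; [30, 5]]·[m, c]ᵀ = [-194, -27]ᵀ.
Δ = 274·5 − 30² = 470.
m = ((-194)·5 − 30·(-27))/470 = -16/47; c = (274·(-27) − 30·(-194))/470 = -789/235.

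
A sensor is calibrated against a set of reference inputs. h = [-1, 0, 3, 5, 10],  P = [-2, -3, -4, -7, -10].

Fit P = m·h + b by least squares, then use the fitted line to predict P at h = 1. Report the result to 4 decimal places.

P̂ = -3.4404

Forming XᵀX = [[135, 17]; [17, 5]] and XᵀP = [-145, -26]ᵀ gives XᵀX·[m, b]ᵀ = XᵀP.
Eliminating b: 5·(row 1) − 17·(row 2) gives 386·m = 5·(-145) − 17·(-26) = -283, so m = -283/386.
Then b = ((-26) − 17·(-283/386))/5 = -1045/386.
At h = 1: P̂ = (-283/386)·(1) + (-1045/386)·(1) = -664/193.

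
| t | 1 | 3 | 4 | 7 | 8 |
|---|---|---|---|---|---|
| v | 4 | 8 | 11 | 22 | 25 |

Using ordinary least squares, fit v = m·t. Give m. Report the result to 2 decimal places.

m = 3.06

Entries of MᵀM: Σt·t = 139.
And Σt·v = 426.
Normal equations: [[139]]·[m]ᵀ = [426]ᵀ.
m = 426/139 = 3.06475.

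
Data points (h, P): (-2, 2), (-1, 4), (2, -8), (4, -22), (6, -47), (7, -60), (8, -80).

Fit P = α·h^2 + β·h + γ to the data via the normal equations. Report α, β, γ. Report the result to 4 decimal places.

Setting ∂/∂α … = 0 gives: 8082·α + 1134·β + 174·γ = -10124;  1134·α + 174·β + 24·γ = -1454;  174·α + 24·β + 7·γ = -211.
(Σh^2·h^2 = 8082, Σh^2·h = 1134, Σh^2 = 174, Σh·h = 174, Σh = 24, Σ1 = 7, Σh^2·P = -10124, Σh·P = -1454, ΣP = -211.)
Row-reducing yields α = -8000/8127, β = -5953/2709, γ = 5039/2709.

α = -0.9844, β = -2.1975, γ = 1.8601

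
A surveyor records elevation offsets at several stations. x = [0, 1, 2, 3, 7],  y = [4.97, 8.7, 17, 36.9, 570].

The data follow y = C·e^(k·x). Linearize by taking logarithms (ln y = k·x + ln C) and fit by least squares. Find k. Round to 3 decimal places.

Linearized form: ln y = k·x + ln C. From the 5 transformed points,
AᵀA = [[63.0000, 13.0000]; [13.0000, 5]], rhs = [63.0738, 16.5538]ᵀ  (here Σx = 13.0000, Σ(x)² = 63.0000, Σln y = 16.5538, Σx·ln y = 63.0738).
Δ = 63.0000·5 − (13.0000)² = 146.0000; k = (63.0738·5 − 13.0000·16.5538)/146.0000 = 0.68609, ln C = (63.0000·16.5538 − 13.0000·63.0738)/146.0000 = 1.52692.

k = 0.686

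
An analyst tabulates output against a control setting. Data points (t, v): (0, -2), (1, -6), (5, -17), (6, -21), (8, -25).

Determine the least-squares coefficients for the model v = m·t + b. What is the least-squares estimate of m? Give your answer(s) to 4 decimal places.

Sums needed: Σt·t = 126, Σt = 20, Σ1 = 5.
Right-hand side: Σt·v = -417, Σv = -71.
MᵀM·[m, b]ᵀ = Mᵀv becomes [[126, 20]; [20, 5]]·[m, b]ᵀ = [-417, -71]ᵀ.
det = 126·5 − 20² = 230.
m = ((-417)·5 − 20·(-71))/230 = -133/46; b = (126·(-71) − 20·(-417))/230 = -303/115.

m = -2.8913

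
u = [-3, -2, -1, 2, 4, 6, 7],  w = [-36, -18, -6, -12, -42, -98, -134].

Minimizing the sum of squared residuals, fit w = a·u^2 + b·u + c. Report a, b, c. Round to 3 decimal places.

The normal system MᵀM·[a, b, c]ᵀ = Mᵀw is [[4067, 595, 119]; [595, 119, 13]; [119, 13, 7]]·[a, b, c]ᵀ = [-11216, -1568, -346]ᵀ.
Inverting the 3×3 Gram matrix, [a, b, c]ᵀ = [-279751/94521, 25835/13503, -12006/4501]ᵀ.

a = -2.960, b = 1.913, c = -2.667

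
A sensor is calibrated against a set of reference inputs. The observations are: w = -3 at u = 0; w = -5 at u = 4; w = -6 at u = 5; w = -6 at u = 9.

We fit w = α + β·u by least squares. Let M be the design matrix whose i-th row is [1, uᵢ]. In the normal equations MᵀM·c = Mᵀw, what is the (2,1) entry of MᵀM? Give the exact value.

Row 2 ↔ basis u, column 1 ↔ basis 1, so (MᵀM)_{2,1} = Σᵢ u = (0)·(1) + (4)·(1) + (5)·(1) + (9)·(1) = 18.

18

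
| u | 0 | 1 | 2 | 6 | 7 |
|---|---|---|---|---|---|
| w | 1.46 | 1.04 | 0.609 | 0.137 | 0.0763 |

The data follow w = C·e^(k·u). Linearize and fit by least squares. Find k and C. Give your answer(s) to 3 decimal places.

k = -0.414, C = 1.485

Linearized form: ln w = k·u + ln C. From the 5 transformed points,
Σu = 16.0000, Σ(u)² = 90.0000, Σln w = -4.6391, Σu·ln w = -30.8909.
Normal system: [[90.0000, 16.0000]; [16.0000, 5]]·[k, ln C]ᵀ = [-30.8909, -4.6391]ᵀ.
Slope k = (n·Σu·ln w − Σu·Σln w)/(n·Σ(u)² − (Σu)²) = (5·-30.8909 − 16.0000·-4.6391)/194.0000 = -0.41355; ln C = (Σln w − k·Σu)/n = 0.39552, so C = exp(0.39552) = 1.48516.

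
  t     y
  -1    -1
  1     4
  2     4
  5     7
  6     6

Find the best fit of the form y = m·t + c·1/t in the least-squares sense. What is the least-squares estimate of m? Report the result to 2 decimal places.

Forming XᵀX = [[67, 5]; [5, 1043/450]] and Xᵀy = [84, 47/5]ᵀ gives XᵀX·[m, c]ᵀ = Xᵀy.
det = 67·(1043/450) − 5² = 58631/450.
m = (84·(1043/450) − 5·(47/5))/(58631/450) = 66462/58631; c = (67·(47/5) − 5·84)/(58631/450) = 94410/58631.

m = 1.13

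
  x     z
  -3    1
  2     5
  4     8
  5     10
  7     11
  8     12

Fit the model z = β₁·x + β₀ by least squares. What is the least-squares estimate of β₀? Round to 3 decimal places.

The normal equations are: 167·β₁ + 23·β₀ = 262;  23·β₁ + 6·β₀ = 47.
(Σx·x = 167, Σx = 23, Σ1 = 6, Σx·z = 262, Σz = 47.)
det = 167·6 − 23² = 473.
β₁ = (262·6 − 23·47)/473 = 491/473; β₀ = (167·47 − 23·262)/473 = 1823/473.

β₀ = 3.854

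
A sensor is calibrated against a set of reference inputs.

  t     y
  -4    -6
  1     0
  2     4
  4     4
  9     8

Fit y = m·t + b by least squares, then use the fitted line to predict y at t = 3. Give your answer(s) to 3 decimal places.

ŷ = 2.646

The normal system AᵀA·[m, b]ᵀ = Aᵀy is [[118, 12]; [12, 5]]·[m, b]ᵀ = [120, 10]ᵀ.
Determinant 118·5 − 12² = 446.
m = (120·5 − 12·10)/446 = 240/223; b = (118·10 − 12·120)/446 = -130/223.
At t = 3: ŷ = (240/223)·(3) + (-130/223)·(1) = 590/223.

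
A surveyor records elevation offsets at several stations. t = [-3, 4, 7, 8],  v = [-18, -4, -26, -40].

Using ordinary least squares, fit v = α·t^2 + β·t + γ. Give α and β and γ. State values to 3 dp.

α = -0.997, β = 3.068, γ = 0.130

AᵀA·[α, β, γ]ᵀ = Aᵀv reads: 6834·α + 892·β + 138·γ = -4060;  892·α + 138·β + 16·γ = -464;  138·α + 16·β + 4·γ = -88.
Inverting the 3×3 Gram matrix, [α, β, γ]ᵀ = [-18848/18901, 57992/18901, 2466/18901]ᵀ.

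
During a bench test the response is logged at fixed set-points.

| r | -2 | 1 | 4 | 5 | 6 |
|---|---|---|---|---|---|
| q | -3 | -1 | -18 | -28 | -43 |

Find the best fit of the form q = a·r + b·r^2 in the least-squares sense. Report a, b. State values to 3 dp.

The normal system XᵀX·[a, b]ᵀ = Xᵀq is [[82, 398]; [398, 2194]]·[a, b]ᵀ = [-465, -2549]ᵀ.
Eliminating b: 2194·(row 1) − 398·(row 2) gives 21504·a = 2194·(-465) − 398·(-2549) = -5708, so a = -1427/5376.
Then b = ((-2549) − 398·(-1427/5376))/2194 = -5987/5376.

a = -0.265, b = -1.114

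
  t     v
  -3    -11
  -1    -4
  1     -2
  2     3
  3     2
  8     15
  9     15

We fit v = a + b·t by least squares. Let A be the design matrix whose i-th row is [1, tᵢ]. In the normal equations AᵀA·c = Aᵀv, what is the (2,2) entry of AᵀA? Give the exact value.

Row 2 ↔ basis t, column 2 ↔ basis t, so (AᵀA)_{2,2} = Σᵢ (t)·(t) = (-3)·(-3) + (-1)·(-1) + (1)·(1) + (2)·(2) + (3)·(3) + (8)·(8) + (9)·(9) = 169.

169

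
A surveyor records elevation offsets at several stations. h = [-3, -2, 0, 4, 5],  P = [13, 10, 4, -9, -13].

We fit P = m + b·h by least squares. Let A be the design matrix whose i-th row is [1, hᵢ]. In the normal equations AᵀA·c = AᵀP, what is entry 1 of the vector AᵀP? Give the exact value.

Entry 1 ↔ basis 1, so (AᵀP)_{1} = Σᵢ Pᵢ = (1)·(13) + (1)·(10) + (1)·(4) + (1)·(-9) + (1)·(-13) = 5.

5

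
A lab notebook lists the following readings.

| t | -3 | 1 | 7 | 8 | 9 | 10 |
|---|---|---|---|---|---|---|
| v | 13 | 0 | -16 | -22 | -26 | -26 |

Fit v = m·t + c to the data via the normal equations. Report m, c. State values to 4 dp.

m = -3.0775, c = 3.5800

Compute the Gram sums: Σt·t = 304, Σt = 32, Σ1 = 6.
For Xᵀv: Σt·v = -821, Σv = -77.
Normal equations: [[304, 32]; [32, 6]]·[m, c]ᵀ = [-821, -77]ᵀ.
det = 304·6 − 32² = 800.
m = ((-821)·6 − 32·(-77))/800 = -1231/400; c = (304·(-77) − 32·(-821))/800 = 179/50.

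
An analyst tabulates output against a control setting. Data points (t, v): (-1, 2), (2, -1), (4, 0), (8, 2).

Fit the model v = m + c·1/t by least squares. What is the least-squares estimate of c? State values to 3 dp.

c = -1.628

MᵀM·[m, c]ᵀ = Mᵀv reads: 4·m + (-1/8)·c = 3;  (-1/8)·m + (85/64)·c = -9/4.
Δ = 4·(85/64) − (-1/8)² = 339/64.
m = (3·(85/64) − (-1/8)·(-9/4))/(339/64) = 79/113; c = (4·(-9/4) − (-1/8)·3)/(339/64) = -184/113.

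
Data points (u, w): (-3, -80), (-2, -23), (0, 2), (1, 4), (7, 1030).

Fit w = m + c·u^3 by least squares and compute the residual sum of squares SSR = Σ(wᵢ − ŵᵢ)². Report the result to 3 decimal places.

XᵀX·[m, c]ᵀ = Xᵀw reads: 5·m + 309·c = 933;  309·m + 118443·c = 355638.
Determinant 5·118443 − 309² = 496734.
m = (933·118443 − 309·355638)/496734 = 205059/165578; c = (5·355638 − 309·933)/496734 = 496631/165578.
Residuals: -21131/82789, -40305/165578, 126097/165578, -19689/82789, -2076/82789; SSR = 126097/165578.

SSR = 0.762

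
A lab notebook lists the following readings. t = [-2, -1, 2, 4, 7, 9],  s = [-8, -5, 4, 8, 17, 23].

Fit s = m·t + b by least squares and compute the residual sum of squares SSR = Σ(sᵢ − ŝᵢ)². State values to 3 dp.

Setting ∂/∂m … = 0 gives: 155·m + 19·b = 387;  19·m + 6·b = 39.
Δ = 155·6 − 19² = 569.
m = (387·6 − 19·39)/569 = 1581/569; b = (155·39 − 19·387)/569 = -1308/569.
Residuals: -82/569, 44/569, 422/569, -464/569, -86/569, 166/569; SSR = 768/569.

SSR = 1.350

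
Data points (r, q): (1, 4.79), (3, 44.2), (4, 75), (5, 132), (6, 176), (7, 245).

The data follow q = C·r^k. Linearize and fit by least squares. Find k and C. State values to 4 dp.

With ln qᵢ as the transformed response and ln rᵢ as the regressor:
Sums: Σln r = 7.8320, Σ(ln r)² = 12.7160, Σln q = 25.2273, Σln r·ln q = 37.9754.
Normal system: [[12.7160, 7.8320]; [7.8320, 6]]·[k, ln C]ᵀ = [37.9754, 25.2273]ᵀ.
Slope k = (n·Σln r·ln q − Σln r·Σln q)/(n·Σ(ln r)² − (Σln r)²) = (6·37.9754 − 7.8320·25.2273)/14.9557 = 2.02412; ln C = (Σln q − k·Σln r)/n = 1.56239, so C = exp(1.56239) = 4.77020.

k = 2.0241, C = 4.7702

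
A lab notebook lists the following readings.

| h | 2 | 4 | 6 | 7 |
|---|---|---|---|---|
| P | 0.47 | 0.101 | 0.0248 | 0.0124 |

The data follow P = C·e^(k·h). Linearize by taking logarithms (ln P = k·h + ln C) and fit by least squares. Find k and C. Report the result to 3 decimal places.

With ln Pᵢ as the transformed response and hᵢ as the regressor:
Σh = 19.0000, Σ(h)² = 105.0000, Σln P = -11.1346, Σh·ln P = -63.5925.
Normal system: [[105.0000, 19.0000]; [19.0000, 4]]·[k, ln C]ᵀ = [-63.5925, -11.1346]ᵀ.
Slope k = (n·Σh·ln P − Σh·Σln P)/(n·Σ(h)² − (Σh)²) = (4·-63.5925 − 19.0000·-11.1346)/59.0000 = -0.72563; ln C = (Σln P − k·Σh)/n = 0.66307, so C = exp(0.66307) = 1.94073.

k = -0.726, C = 1.941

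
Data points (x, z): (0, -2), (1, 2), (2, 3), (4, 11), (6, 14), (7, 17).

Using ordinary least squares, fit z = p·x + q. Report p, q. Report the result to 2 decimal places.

AᵀA·[p, q]ᵀ = Aᵀz reads: 106·p + 20·q = 255;  20·p + 6·q = 45.
Δ = 106·6 − 20² = 236.
p = (255·6 − 20·45)/236 = 315/118; q = (106·45 − 20·255)/236 = -165/118.

p = 2.67, q = -1.40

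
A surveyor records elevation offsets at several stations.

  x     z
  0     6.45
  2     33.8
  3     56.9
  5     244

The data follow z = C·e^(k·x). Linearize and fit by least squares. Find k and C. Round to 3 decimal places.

k = 0.719, C = 6.917

Linearized form: ln z = k·x + ln C. From the 4 transformed points,
Σx = 10.0000, Σ(x)² = 38.0000, Σln z = 14.9230, Σx·ln z = 46.6506.
Normal system: [[38.0000, 10.0000]; [10.0000, 4]]·[k, ln C]ᵀ = [46.6506, 14.9230]ᵀ.
Solving (det = 52.0000): k = 0.71870, ln C = 1.93399, so C = exp(1.93399) = 6.91708.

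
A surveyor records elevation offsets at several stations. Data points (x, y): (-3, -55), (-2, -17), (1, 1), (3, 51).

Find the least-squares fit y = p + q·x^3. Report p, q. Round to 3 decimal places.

p = -1.567, q = 1.962

The normal system MᵀM·[p, q]ᵀ = Mᵀy is [[4, -7]; [-7, 1523]]·[p, q]ᵀ = [-20, 2999]ᵀ.
Eliminating q: 1523·(row 1) − (-7)·(row 2) gives 6043·p = 1523·(-20) − (-7)·2999 = -9467, so p = -9467/6043.
Then q = (2999 − (-7)·(-9467/6043))/1523 = 11856/6043.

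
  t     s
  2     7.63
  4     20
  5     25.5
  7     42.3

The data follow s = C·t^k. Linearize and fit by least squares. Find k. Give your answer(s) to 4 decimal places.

k = 1.3557

Taking logs, ln s = k·ln t + ln C, so regress ln s on ln t.
Σln t = 5.6348, Σ(ln t)² = 8.7791, Σln s = 12.0113, Σln t·ln s = 18.0610.
Equations: 8.7791·k + 5.6348·ln C = 18.0610;  5.6348·k + 4·ln C = 12.0113.
Δ = 8.7791·4 − (5.6348)² = 3.3656; k = (18.0610·4 − 5.6348·12.0113)/3.3656 = 1.35571, ln C = (8.7791·12.0113 − 5.6348·18.0610)/3.3656 = 1.09303.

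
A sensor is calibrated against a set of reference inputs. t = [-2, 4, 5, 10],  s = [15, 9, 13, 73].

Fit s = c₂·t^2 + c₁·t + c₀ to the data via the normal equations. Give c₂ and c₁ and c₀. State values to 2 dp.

XᵀX·[c₂, c₁, c₀]ᵀ = Xᵀs reads: 10897·c₂ + 1181·c₁ + 145·c₀ = 7829;  1181·c₂ + 145·c₁ + 17·c₀ = 801;  145·c₂ + 17·c₁ + 4·c₀ = 110.
Inverting the 3×3 Gram matrix, [c₂, c₁, c₀]ᵀ = [3375/3386, -32033/10158, 24227/5079]ᵀ.

c₂ = 1.00, c₁ = -3.15, c₀ = 4.77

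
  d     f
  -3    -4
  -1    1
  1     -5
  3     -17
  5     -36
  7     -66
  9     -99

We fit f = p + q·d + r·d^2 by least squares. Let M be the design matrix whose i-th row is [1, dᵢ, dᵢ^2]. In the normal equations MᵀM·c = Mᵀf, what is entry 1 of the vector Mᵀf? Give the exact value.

-226

Entry 1 ↔ basis 1, so (Mᵀf)_{1} = Σᵢ fᵢ = (1)·(-4) + (1)·(1) + (1)·(-5) + (1)·(-17) + (1)·(-36) + (1)·(-66) + (1)·(-99) = -226.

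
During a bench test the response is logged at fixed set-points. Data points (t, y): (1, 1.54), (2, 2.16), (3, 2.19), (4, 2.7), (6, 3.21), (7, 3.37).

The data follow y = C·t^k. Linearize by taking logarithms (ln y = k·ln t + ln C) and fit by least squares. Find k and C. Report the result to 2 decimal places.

k = 0.40, C = 1.55

Let Y = ln y. Fitting Y = k·ln t + ln C by least squares:
Σln t = 6.9157, Σ(ln t)² = 10.6062, Σln y = 5.3602, Σln t·ln y = 7.2257.
Equations: 10.6062·k + 6.9157·ln C = 7.2257;  6.9157·k + 6·ln C = 5.3602.
Δ = 10.6062·6 − (6.9157)² = 15.8099; k = (7.2257·6 − 6.9157·5.3602)/15.8099 = 0.39751, ln C = (10.6062·5.3602 − 6.9157·7.2257)/15.8099 = 0.43520, so C = exp(0.43520) = 1.54527.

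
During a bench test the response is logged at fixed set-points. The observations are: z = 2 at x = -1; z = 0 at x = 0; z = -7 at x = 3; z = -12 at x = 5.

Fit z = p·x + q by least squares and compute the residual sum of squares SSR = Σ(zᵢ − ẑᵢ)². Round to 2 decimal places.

SSR = 0.11

Sums needed: Σx·x = 35, Σx = 7, Σ1 = 4.
Moment sums: Σx·z = -83, Σz = -17.
MᵀM·[p, q]ᵀ = Mᵀz becomes [[35, 7]; [7, 4]]·[p, q]ᵀ = [-83, -17]ᵀ.
det = 35·4 − 7² = 91.
p = ((-83)·4 − 7·(-17))/91 = -213/91; q = (35·(-17) − 7·(-83))/91 = -2/13.
Residuals: -17/91, 2/13, 16/91, -1/7; SSR = 10/91.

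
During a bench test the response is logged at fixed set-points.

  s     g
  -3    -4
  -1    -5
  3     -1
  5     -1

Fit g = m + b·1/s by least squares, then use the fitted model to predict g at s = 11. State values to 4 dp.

ĝ = -1.7999

With design matrix M, MᵀM = [[4, -4/5]; [-4/5, 284/225]] and Mᵀg = [-11, 29/5]ᵀ.
Determinant 4·(284/225) − (-4/5)² = 992/225.
m = ((-11)·(284/225) − (-4/5)·(29/5))/(992/225) = -65/31; b = (4·(29/5) − (-4/5)·(-11))/(992/225) = 405/124.
At s = 11: ĝ = (-65/31)·(1) + (405/124)·(1/11) = -2455/1364.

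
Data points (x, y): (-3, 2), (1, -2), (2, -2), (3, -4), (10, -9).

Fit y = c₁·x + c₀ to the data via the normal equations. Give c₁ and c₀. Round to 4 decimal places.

Entries of AᵀA: Σx·x = 123, Σx = 13, Σ1 = 5.
And Σx·y = -114, Σy = -15.
So AᵀA·[c₁, c₀]ᵀ = Aᵀy: [[123, 13]; [13, 5]]·[c₁, c₀]ᵀ = [-114, -15]ᵀ.
Δ = 123·5 − 13² = 446.
c₁ = ((-114)·5 − 13·(-15))/446 = -375/446; c₀ = (123·(-15) − 13·(-114))/446 = -363/446.

c₁ = -0.8408, c₀ = -0.8139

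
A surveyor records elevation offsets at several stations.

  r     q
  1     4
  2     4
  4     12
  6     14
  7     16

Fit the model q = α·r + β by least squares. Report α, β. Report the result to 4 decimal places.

AᵀA·[α, β]ᵀ = Aᵀq reads: 106·α + 20·β = 256;  20·α + 5·β = 50.
(Σr·r = 106, Σr = 20, Σ1 = 5, Σr·q = 256, Σq = 50.)
Eliminating β: 5·(row 1) − 20·(row 2) gives 130·α = 5·256 − 20·50 = 280, so α = 28/13.
Then β = (50 − 20·(28/13))/5 = 18/13.

α = 2.1538, β = 1.3846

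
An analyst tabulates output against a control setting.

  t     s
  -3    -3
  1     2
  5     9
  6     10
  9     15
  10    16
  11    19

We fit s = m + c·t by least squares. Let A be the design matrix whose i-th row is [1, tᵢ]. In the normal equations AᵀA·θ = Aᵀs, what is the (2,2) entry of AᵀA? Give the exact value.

Row 2 ↔ basis t, column 2 ↔ basis t, so (AᵀA)_{2,2} = Σᵢ (t)·(t) = (-3)·(-3) + (1)·(1) + (5)·(5) + (6)·(6) + (9)·(9) + (10)·(10) + (11)·(11) = 373.

373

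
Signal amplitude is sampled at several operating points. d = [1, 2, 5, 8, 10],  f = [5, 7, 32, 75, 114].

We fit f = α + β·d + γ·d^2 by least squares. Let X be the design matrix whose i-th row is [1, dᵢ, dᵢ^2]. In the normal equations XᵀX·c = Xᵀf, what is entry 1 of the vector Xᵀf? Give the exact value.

233

Entry 1 ↔ basis 1, so (Xᵀf)_{1} = Σᵢ fᵢ = (1)·(5) + (1)·(7) + (1)·(32) + (1)·(75) + (1)·(114) = 233.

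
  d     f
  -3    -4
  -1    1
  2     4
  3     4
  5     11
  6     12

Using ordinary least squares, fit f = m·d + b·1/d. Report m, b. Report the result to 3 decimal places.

AᵀA·[m, b]ᵀ = Aᵀf reads: 84·m + 6·b = 158;  6·m + (77/50)·b = 118/15.
Δ = 84·(77/50) − 6² = 2334/25.
m = (158·(77/50) − 6·(118/15))/(2334/25) = 4903/2334; b = (84·(118/15) − 6·158)/(2334/25) = -3590/1167.

m = 2.101, b = -3.076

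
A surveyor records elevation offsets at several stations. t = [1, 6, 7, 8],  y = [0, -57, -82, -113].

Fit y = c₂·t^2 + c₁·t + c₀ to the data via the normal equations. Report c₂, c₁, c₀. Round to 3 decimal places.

Normal-equation sums: Σt^2·t^2 = 7794, Σt^2·t = 1072, Σt^2 = 150, Σt·t = 150, Σt = 22, Σ1 = 4.
And Σt^2·y = -13302, Σt·y = -1820, Σy = -252.
So AᵀA·[c₂, c₁, c₀]ᵀ = Aᵀy: [[7794, 1072, 150]; [1072, 150, 22]; [150, 22, 4]]·[c₂, c₁, c₀]ᵀ = [-13302, -1820, -252]ᵀ.
Inverting the 3×3 Gram matrix, [c₂, c₁, c₀]ᵀ = [-205/86, 459/86, -255/86]ᵀ.

c₂ = -2.384, c₁ = 5.337, c₀ = -2.965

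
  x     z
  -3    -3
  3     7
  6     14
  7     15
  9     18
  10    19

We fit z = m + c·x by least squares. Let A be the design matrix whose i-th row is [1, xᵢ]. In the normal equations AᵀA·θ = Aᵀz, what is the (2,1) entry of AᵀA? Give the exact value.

32

Row 2 ↔ basis x, column 1 ↔ basis 1, so (AᵀA)_{2,1} = Σᵢ x = (-3)·(1) + (3)·(1) + (6)·(1) + (7)·(1) + (9)·(1) + (10)·(1) = 32.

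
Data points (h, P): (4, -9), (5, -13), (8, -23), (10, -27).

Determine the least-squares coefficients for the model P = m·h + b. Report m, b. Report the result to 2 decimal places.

From the data, Σh·h = 205, Σh = 27, Σ1 = 4.
Right-hand side: Σh·P = -555, ΣP = -72.
Δ = 205·4 − 27² = 91.
m = ((-555)·4 − 27·(-72))/91 = -276/91; b = (205·(-72) − 27·(-555))/91 = 225/91.

m = -3.03, b = 2.47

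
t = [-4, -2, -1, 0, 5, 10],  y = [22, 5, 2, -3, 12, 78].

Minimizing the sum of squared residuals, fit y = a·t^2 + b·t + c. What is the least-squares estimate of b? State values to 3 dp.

b = -2.106

Compute the Gram sums: Σt^2·t^2 = 10898, Σt^2·t = 1052, Σt^2 = 146, Σt·t = 146, Σt = 8, Σ1 = 6.
Right-hand side: Σt^2·y = 8474, Σt·y = 740, Σy = 116.
Solving the 3×3 system (Gaussian elimination) gives a = 65747/64762, b = -68201/32381, c = -165909/64762.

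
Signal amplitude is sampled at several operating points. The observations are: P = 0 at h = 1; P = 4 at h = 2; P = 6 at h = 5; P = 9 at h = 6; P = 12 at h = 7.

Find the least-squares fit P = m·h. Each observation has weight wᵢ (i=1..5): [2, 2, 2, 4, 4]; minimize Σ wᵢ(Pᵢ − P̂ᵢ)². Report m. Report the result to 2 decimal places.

Forming XᵀWX = [[400]] and XᵀWP = [628]ᵀ gives XᵀWX·[m]ᵀ = XᵀWP.
Hence m = 628 / 400 ≈ 1.57.

m = 1.57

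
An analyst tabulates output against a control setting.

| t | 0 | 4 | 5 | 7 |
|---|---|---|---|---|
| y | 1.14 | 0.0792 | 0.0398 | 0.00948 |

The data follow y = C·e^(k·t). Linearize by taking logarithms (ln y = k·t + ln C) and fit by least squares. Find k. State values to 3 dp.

Linearized form: ln y = k·t + ln C. From the 4 transformed points,
XᵀX = [[90.0000, 16.0000]; [16.0000, 4]], rhs = [-58.8726, -10.2872]ᵀ  (here Σt = 16.0000, Σ(t)² = 90.0000, Σln y = -10.2872, Σt·ln y = -58.8726).
Solving (det = 104.0000): k = -0.68168, ln C = 0.15492.

k = -0.682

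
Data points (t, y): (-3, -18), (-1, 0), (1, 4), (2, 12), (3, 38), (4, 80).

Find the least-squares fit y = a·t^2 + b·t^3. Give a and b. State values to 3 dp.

a = 1.040, b = 1.002

Normal-equation sums: Σt^2·t^2 = 436, Σt^2·t^3 = 1056, Σt^3·t^3 = 5620.
Right-hand side: Σt^2·y = 1512, Σt^3·y = 6732.
So XᵀX·[a, b]ᵀ = Xᵀy: [[436, 1056]; [1056, 5620]]·[a, b]ᵀ = [1512, 6732]ᵀ.
det = 436·5620 − 1056² = 1335184.
a = (1512·5620 − 1056·6732)/1335184 = 86778/83449; b = (436·6732 − 1056·1512)/1335184 = 83655/83449.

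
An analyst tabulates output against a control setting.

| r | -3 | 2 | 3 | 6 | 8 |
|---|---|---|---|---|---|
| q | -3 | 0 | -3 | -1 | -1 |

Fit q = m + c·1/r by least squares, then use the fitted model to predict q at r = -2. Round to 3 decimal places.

q̂ = -3.245

AᵀA·[m, c]ᵀ = Aᵀq reads: 5·m + (19/24)·c = -8;  (19/24)·m + (33/64)·c = -7/24.
Δ = 5·(33/64) − (19/24)² = 281/144.
m = ((-8)·(33/64) − (19/24)·(-7/24))/(281/144) = -2243/1124; c = (5·(-7/24) − (19/24)·(-8))/(281/144) = 702/281.
At r = -2: q̂ = (-2243/1124)·(1) + (702/281)·(-1/2) = -3647/1124.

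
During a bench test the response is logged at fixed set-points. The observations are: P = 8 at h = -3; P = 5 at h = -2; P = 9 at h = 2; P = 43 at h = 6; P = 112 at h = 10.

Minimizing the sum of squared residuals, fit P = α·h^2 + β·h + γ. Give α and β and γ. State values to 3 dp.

With design matrix A, AᵀA = [[11409, 1189, 153]; [1189, 153, 13]; [153, 13, 5]] and AᵀP = [12876, 1362, 177]ᵀ.
Solving the 3×3 system (Gaussian elimination) gives α = 109815/109928, β = 102747/109928, γ = 18855/7852.

α = 0.999, β = 0.935, γ = 2.401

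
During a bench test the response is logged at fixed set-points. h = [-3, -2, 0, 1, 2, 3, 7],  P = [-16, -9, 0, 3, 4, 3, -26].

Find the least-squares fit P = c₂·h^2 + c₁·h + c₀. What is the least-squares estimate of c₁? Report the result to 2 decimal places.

c₁ = 3.07

The normal system MᵀM·[c₂, c₁, c₀]ᵀ = MᵀP is [[2596, 344, 76]; [344, 76, 8]; [76, 8, 7]]·[c₂, c₁, c₀]ᵀ = [-1408, -96, -41]ᵀ.
Inverting the 3×3 Gram matrix, [c₂, c₁, c₀]ᵀ = [-2515/2541, 23416/7623, 1501/1089]ᵀ.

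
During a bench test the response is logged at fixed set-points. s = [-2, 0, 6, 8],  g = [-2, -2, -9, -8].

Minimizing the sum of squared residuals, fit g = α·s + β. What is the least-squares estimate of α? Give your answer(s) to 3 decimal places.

The normal equations are: 104·α + 12·β = -114;  12·α + 4·β = -21.
Δ = 104·4 − 12² = 272.
α = ((-114)·4 − 12·(-21))/272 = -3/4; β = (104·(-21) − 12·(-114))/272 = -3.

α = -0.750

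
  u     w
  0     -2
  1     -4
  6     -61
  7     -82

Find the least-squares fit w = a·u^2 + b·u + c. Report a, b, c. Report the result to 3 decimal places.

a = -1.583, b = -0.336, c = -2.034

AᵀA·[a, b, c]ᵀ = Aᵀw reads: 3698·a + 560·b + 86·c = -6218;  560·a + 86·b + 14·c = -944;  86·a + 14·b + 4·c = -149.
Solving the 3×3 system (Gaussian elimination) gives a = -19/12, b = -149/444, c = -301/148.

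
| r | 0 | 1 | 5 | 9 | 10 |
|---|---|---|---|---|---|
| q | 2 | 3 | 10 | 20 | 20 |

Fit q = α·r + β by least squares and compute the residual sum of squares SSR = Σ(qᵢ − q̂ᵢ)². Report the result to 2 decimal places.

SSR = 3.56

XᵀX·[α, β]ᵀ = Xᵀq reads: 207·α + 25·β = 433;  25·α + 5·β = 55.
Eliminating β: 5·(row 1) − 25·(row 2) gives 410·α = 5·433 − 25·55 = 790, so α = 79/41.
Then β = (55 − 25·(79/41))/5 = 56/41.
Residuals: 26/41, -12/41, -1, 53/41, -26/41; SSR = 146/41.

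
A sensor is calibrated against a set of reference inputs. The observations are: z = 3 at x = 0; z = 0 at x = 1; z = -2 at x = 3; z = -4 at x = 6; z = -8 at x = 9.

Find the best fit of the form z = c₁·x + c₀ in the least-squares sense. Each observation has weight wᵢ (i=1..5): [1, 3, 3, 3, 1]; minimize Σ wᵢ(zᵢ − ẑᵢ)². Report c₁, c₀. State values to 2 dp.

The normal equations are: 219·c₁ + 39·c₀ = -162;  39·c₁ + 11·c₀ = -23.
(Σwᵢ·x·x = 219, Σwᵢ·x = 39, Σwᵢ·1 = 11, Σwᵢ·x·z = -162, Σwᵢ·z = -23.)
Eliminating c₀: 11·(row 1) − 39·(row 2) gives 888·c₁ = 11·(-162) − 39·(-23) = -885, so c₁ = -295/296.
Then c₀ = ((-23) − 39·(-295/296))/11 = 427/296.

c₁ = -1.00, c₀ = 1.44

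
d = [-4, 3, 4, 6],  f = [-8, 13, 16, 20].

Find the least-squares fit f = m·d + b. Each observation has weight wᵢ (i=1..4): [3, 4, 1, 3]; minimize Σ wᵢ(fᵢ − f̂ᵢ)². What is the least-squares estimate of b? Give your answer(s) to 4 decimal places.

Sums needed: Σwᵢ·d·d = 208, Σwᵢ·d = 22, Σwᵢ·1 = 11.
And Σwᵢ·d·f = 676, Σwᵢ·f = 104.
Eliminating b: 11·(row 1) − 22·(row 2) gives 1804·m = 11·676 − 22·104 = 5148, so m = 117/41.
Then b = (104 − 22·(117/41))/11 = 1690/451.

b = 3.7472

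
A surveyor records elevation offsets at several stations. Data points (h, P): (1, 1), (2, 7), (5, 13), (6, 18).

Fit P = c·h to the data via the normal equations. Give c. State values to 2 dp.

c = 2.85

XᵀX·[c]ᵀ = XᵀP reads: 66·c = 188.
(Σh·h = 66, Σh·P = 188.)
c = 188/66 = 2.84848.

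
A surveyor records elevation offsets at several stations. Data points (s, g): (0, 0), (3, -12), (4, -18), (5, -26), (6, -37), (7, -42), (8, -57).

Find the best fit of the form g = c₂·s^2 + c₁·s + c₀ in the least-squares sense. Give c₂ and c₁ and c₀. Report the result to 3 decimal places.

c₂ = -0.599, c₁ = -2.211, c₀ = 0.013

Setting ∂/∂c₂ … = 0 gives: 8755·c₂ + 1287·c₁ + 199·c₀ = -8084;  1287·c₂ + 199·c₁ + 33·c₀ = -1210;  199·c₂ + 33·c₁ + 7·c₀ = -192.
Row-reducing yields c₂ = -13439/22449, c₁ = -16544/7483, c₀ = 41/3207.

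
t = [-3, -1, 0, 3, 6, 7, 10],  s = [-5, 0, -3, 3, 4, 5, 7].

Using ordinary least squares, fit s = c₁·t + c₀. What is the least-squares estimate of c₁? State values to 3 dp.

Normal-equation sums: Σt·t = 204, Σt = 22, Σ1 = 7.
Moment sums: Σt·s = 153, Σs = 11.
AᵀA·[c₁, c₀]ᵀ = Aᵀs becomes [[204, 22]; [22, 7]]·[c₁, c₀]ᵀ = [153, 11]ᵀ.
Eliminating c₀: 7·(row 1) − 22·(row 2) gives 944·c₁ = 7·153 − 22·11 = 829, so c₁ = 829/944.
Then c₀ = (11 − 22·(829/944))/7 = -561/472.

c₁ = 0.878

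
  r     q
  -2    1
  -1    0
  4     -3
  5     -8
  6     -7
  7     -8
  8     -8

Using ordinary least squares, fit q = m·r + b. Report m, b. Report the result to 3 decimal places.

With design matrix M, MᵀM = [[195, 27]; [27, 7]] and Mᵀq = [-216, -33]ᵀ.
det = 195·7 − 27² = 636.
m = ((-216)·7 − 27·(-33))/636 = -207/212; b = (195·(-33) − 27·(-216))/636 = -201/212.

m = -0.976, b = -0.948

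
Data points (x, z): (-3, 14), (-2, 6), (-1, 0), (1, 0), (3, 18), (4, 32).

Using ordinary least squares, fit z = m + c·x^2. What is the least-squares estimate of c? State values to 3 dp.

AᵀA·[m, c]ᵀ = Aᵀz reads: 6·m + 40·c = 70;  40·m + 436·c = 824.
Δ = 6·436 − 40² = 1016.
m = (70·436 − 40·824)/1016 = -305/127; c = (6·824 − 40·70)/1016 = 268/127.

c = 2.110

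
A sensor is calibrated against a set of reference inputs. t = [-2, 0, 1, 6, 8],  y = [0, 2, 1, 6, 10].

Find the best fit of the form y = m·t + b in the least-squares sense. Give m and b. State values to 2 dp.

m = 0.95, b = 1.33

Setting ∂/∂m … = 0 gives: 105·m + 13·b = 117;  13·m + 5·b = 19.
(Σt·t = 105, Σt = 13, Σ1 = 5, Σt·y = 117, Σy = 19.)
Eliminating b: 5·(row 1) − 13·(row 2) gives 356·m = 5·117 − 13·19 = 338, so m = 169/178.
Then b = (19 − 13·(169/178))/5 = 237/178.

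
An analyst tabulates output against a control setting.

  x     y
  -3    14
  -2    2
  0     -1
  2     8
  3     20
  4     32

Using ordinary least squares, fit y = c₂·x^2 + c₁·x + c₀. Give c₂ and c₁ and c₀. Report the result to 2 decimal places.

c₂ = 1.90, c₁ = 1.00, c₀ = -1.49

AᵀA·[c₂, c₁, c₀]ᵀ = Aᵀy reads: 450·c₂ + 64·c₁ + 42·c₀ = 858;  64·c₂ + 42·c₁ + 4·c₀ = 158;  42·c₂ + 4·c₁ + 6·c₀ = 75.
Row-reducing yields c₂ = 921/484, c₁ = 243/242, c₀ = -721/484.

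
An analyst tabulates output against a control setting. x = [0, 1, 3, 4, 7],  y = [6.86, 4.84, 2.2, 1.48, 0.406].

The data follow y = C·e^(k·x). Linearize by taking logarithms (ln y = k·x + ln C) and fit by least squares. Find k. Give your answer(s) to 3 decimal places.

Let Y = ln y. Fitting Y = k·x + ln C by least squares:
Σx = 15.0000, Σ(x)² = 75.0000, Σln y = 3.7817, Σx·ln y = -0.7994.
Equations: 75.0000·k + 15.0000·ln C = -0.7994;  15.0000·k + 5·ln C = 3.7817.
Δ = 75.0000·5 − (15.0000)² = 150.0000; k = (-0.7994·5 − 15.0000·3.7817)/150.0000 = -0.40482, ln C = (75.0000·3.7817 − 15.0000·-0.7994)/150.0000 = 1.97080.

k = -0.405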